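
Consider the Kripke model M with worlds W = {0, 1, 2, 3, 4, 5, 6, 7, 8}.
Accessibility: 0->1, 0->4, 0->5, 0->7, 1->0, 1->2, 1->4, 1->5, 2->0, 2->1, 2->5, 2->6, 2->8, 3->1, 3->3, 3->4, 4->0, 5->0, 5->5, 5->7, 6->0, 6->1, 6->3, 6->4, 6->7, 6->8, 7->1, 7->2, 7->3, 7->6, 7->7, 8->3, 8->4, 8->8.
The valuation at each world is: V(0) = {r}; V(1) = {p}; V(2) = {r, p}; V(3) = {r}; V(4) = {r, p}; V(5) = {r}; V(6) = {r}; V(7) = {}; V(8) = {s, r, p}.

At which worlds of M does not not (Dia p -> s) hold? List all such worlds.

4, 5, 8

Let φ = not not (Dia p -> s). Evaluate φ at each world:
  0 (successors {1, 4, 5, 7}): φ is false.
  1 (successors {0, 2, 4, 5}): φ is false.
  2 (successors {0, 1, 5, 6, 8}): φ is false.
  3 (successors {1, 3, 4}): φ is false.
  4 (successors {0}): φ is true.
  5 (successors {0, 5, 7}): φ is true.
  6 (successors {0, 1, 3, 4, 7, 8}): φ is false.
  7 (successors {1, 2, 3, 6, 7}): φ is false.
  8 (successors {3, 4, 8}): φ is true.
For instance, at 1:
  At 1: not (Dia p -> s) is true, so not not (Dia p -> s) is false.
    At 1: Dia p -> s is false, so not (Dia p -> s) is true.
      At 1: Dia p is true, s is false, so Dia p -> s is false.
Satisfying worlds: {4, 5, 8}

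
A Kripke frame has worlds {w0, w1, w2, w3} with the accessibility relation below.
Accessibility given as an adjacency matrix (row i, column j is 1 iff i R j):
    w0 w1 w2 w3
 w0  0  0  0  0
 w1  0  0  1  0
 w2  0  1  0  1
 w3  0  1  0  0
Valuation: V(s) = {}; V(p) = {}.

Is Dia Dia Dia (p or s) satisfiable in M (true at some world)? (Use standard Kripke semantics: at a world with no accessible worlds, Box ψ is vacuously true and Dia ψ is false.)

No

Let φ = Dia Dia Dia (p or s). Evaluate φ at each world:
  w0 (successors ∅): φ is false.
  w1 (successors {w2}): φ is false.
  w2 (successors {w1, w3}): φ is false.
  w3 (successors {w1}): φ is false.
For instance, at w2:
  At w2: Dia Dia Dia (p or s) requires Dia Dia (p or s) at some successor in {w1, w3}.
    At w1: Dia Dia (p or s) is false.
    At w3: Dia Dia (p or s) is false.
  So Dia Dia Dia (p or s) is false at w2.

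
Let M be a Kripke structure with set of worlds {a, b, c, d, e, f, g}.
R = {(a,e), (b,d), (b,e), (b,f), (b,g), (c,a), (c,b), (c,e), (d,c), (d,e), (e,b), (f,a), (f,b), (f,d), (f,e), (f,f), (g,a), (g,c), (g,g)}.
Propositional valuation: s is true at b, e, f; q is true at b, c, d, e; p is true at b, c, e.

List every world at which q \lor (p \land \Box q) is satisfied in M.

Let φ = q \lor (p \land \Box q). Evaluate φ at each world:
  a (successors {e}): φ is false.
  b (successors {d, e, f, g}): φ is true.
  c (successors {a, b, e}): φ is true.
  d (successors {c, e}): φ is true.
  e (successors {b}): φ is true.
  f (successors {a, b, d, e, f}): φ is false.
  g (successors {a, c, g}): φ is false.
For instance, at d:
  At d: q is true, p \land \Box q is false, so q \lor (p \land \Box q) is true.
    At d: p is false, \Box q is true, so p \land \Box q is false.
      At d: \Box q requires q at every successor {c, e}.
        At c: q is true.
        At e: q is true.
      So \Box q is true at d.
Satisfying worlds: {b, c, d, e}

b, c, d, e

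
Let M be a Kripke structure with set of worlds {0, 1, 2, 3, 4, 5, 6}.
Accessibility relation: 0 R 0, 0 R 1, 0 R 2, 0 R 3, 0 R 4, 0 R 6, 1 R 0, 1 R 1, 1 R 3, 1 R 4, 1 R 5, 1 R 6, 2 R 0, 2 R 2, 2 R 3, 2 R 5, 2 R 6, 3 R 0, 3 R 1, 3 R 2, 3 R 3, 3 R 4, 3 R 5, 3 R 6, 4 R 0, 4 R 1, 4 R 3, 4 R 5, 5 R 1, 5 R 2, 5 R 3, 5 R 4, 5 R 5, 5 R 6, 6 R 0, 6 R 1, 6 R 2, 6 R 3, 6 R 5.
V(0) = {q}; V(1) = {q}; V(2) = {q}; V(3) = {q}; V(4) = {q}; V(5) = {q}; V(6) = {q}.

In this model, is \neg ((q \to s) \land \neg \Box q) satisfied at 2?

Yes

Recall that \Box ψ holds at a world iff ψ holds at every accessible world, and \Diamond ψ holds iff ψ holds at some accessible world.
At 2: (q \to s) \land \neg \Box q is false, so \neg ((q \to s) \land \neg \Box q) is true.
  At 2: q \to s is false, \neg \Box q is false, so (q \to s) \land \neg \Box q is false.
    At 2: \Box q is true, so \neg \Box q is false.
      At 2: \Box q requires q at every successor {0, 2, 3, 5, 6}.
        At 0: q is true.
        At 2: q is true.
        At 3: q is true.
        At 5: q is true.
        At 6: q is true.
      So \Box q is true at 2.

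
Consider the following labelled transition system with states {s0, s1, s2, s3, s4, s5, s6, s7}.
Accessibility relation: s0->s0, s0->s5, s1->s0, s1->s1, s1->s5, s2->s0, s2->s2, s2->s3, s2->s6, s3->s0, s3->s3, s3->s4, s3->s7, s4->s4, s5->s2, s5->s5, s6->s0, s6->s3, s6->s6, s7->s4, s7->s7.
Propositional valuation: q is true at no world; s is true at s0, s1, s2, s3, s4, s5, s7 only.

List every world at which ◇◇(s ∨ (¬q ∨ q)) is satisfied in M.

s0, s1, s2, s3, s4, s5, s6, s7

Recall that ◇ψ holds at a world iff ψ holds at some accessible world.
Let φ = ◇◇(s ∨ (¬q ∨ q)). Evaluate φ at each world:
  s0 (successors {s0, s5}): φ is true.
  s1 (successors {s0, s1, s5}): φ is true.
  s2 (successors {s0, s2, s3, s6}): φ is true.
  s3 (successors {s0, s3, s4, s7}): φ is true.
  s4 (successors {s4}): φ is true.
  s5 (successors {s2, s5}): φ is true.
  s6 (successors {s0, s3, s6}): φ is true.
  s7 (successors {s4, s7}): φ is true.
For instance, at s5:
  At s5: ◇◇(s ∨ (¬q ∨ q)) requires ◇(s ∨ (¬q ∨ q)) at some successor in {s2, s5}.
    ◇(s ∨ (¬q ∨ q)) holds at s2, so ◇◇(s ∨ (¬q ∨ q)) is true at s5.
      At s2: ◇(s ∨ (¬q ∨ q)) requires s ∨ (¬q ∨ q) at some successor in {s0, s2, s3, s6}.
        s ∨ (¬q ∨ q) holds at s0, so ◇(s ∨ (¬q ∨ q)) is true at s2.
Satisfying worlds: {s0, s1, s2, s3, s4, s5, s6, s7}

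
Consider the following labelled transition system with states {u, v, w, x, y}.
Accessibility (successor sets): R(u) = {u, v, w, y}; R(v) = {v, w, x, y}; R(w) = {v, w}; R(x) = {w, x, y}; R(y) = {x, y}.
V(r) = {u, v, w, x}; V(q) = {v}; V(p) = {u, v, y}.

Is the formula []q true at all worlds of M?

Recall that []ψ holds at a world iff ψ holds at every accessible world, and <>ψ holds iff ψ holds at some accessible world.
Let φ = []q. Evaluate φ at each world:
  u (successors {u, v, w, y}): φ is false.
  v (successors {v, w, x, y}): φ is false.
  w (successors {v, w}): φ is false.
  x (successors {w, x, y}): φ is false.
  y (successors {x, y}): φ is false.
Detail at u (counterexample):
  At u: []q requires q at every successor {u, v, w, y}.
    q fails at u, so []q is false at u.

No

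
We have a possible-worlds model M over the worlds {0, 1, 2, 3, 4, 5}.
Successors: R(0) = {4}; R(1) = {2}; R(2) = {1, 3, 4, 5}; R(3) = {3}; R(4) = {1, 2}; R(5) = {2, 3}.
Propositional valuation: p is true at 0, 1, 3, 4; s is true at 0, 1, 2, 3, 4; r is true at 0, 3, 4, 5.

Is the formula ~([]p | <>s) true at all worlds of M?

No

Recall that []ψ holds at a world iff ψ holds at every accessible world, and <>ψ holds iff ψ holds at some accessible world.
Let φ = ~([]p | <>s). Evaluate φ at each world:
  0 (successors {4}): φ is false.
  1 (successors {2}): φ is false.
  2 (successors {1, 3, 4, 5}): φ is false.
  3 (successors {3}): φ is false.
  4 (successors {1, 2}): φ is false.
  5 (successors {2, 3}): φ is false.
Detail at 0 (counterexample):
  At 0: []p | <>s is true, so ~([]p | <>s) is false.
    At 0: []p is true, <>s is true, so []p | <>s is true.
      At 0: []p requires p at every successor {4}.
        At 4: p is true.
      So []p is true at 0.
      At 0: <>s requires s at some successor in {4}.
        s holds at 4, so <>s is true at 0.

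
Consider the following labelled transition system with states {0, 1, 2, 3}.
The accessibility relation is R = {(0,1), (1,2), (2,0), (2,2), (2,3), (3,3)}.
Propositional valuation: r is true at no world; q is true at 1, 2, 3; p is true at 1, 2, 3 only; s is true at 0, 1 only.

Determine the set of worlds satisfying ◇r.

none

Let φ = ◇r. Evaluate φ at each world:
  0 (successors {1}): φ is false.
  1 (successors {2}): φ is false.
  2 (successors {0, 2, 3}): φ is false.
  3 (successors {3}): φ is false.
For instance, at 0:
  At 0: ◇r requires r at some successor in {1}.
    At 1: r is false.
  So ◇r is false at 0.
Satisfying worlds: none.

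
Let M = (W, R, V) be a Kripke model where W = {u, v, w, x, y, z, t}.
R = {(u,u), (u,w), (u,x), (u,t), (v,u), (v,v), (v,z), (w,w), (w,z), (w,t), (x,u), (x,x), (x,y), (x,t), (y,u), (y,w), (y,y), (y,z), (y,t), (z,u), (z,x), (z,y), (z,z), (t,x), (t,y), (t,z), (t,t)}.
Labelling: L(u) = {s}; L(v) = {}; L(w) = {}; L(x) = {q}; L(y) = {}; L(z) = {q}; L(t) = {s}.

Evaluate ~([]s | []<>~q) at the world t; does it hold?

No

At t: []s | []<>~q is true, so ~([]s | []<>~q) is false.
  At t: []s is false, []<>~q is true, so []s | []<>~q is true.
    At t: []s requires s at every successor {x, y, z, t}.
      s fails at x, so []s is false at t.
    At t: []<>~q requires <>~q at every successor {x, y, z, t}.
      At x: <>~q is true.
      At y: <>~q is true.
      At z: <>~q is true.
      At t: <>~q is true.
    So []<>~q is true at t.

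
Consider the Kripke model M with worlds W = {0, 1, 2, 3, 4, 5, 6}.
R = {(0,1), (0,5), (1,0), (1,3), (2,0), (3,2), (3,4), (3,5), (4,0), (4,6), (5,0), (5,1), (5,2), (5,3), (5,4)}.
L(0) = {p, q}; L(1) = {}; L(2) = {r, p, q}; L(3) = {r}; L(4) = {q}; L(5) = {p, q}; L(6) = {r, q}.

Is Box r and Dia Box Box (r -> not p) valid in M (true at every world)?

Let φ = Box r and Dia Box Box (r -> not p). Evaluate φ at each world:
  0 (successors {1, 5}): φ is false.
  1 (successors {0, 3}): φ is false.
  2 (successors {0}): φ is false.
  3 (successors {2, 4, 5}): φ is false.
  4 (successors {0, 6}): φ is false.
  5 (successors {0, 1, 2, 3, 4}): φ is false.
  6 (successors ∅): φ is false.
Detail at 0 (counterexample):
  At 0: Box r is false, Dia Box Box (r -> not p) is false, so Box r and Dia Box Box (r -> not p) is false.
    At 0: Box r requires r at every successor {1, 5}.
      r fails at 1, so Box r is false at 0.
    At 0: Dia Box Box (r -> not p) requires Box Box (r -> not p) at some successor in {1, 5}.
      At 1: Box Box (r -> not p) is false.
      At 5: Box Box (r -> not p) is false.
    So Dia Box Box (r -> not p) is false at 0.

No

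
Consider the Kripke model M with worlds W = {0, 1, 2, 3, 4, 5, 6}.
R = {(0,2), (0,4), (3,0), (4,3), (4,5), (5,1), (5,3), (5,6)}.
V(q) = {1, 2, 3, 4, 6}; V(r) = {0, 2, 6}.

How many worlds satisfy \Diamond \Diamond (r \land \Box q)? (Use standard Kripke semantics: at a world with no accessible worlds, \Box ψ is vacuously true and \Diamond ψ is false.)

3

Let φ = \Diamond \Diamond (r \land \Box q). Evaluate φ at each world:
  0 (successors {2, 4}): φ is false.
  1 (successors ∅): φ is false.
  2 (successors ∅): φ is false.
  3 (successors {0}): φ is true.
  4 (successors {3, 5}): φ is true.
  5 (successors {1, 3, 6}): φ is true.
  6 (successors ∅): φ is false.
For instance, at 3:
  At 3: \Diamond \Diamond (r \land \Box q) requires \Diamond (r \land \Box q) at some successor in {0}.
    \Diamond (r \land \Box q) holds at 0, so \Diamond \Diamond (r \land \Box q) is true at 3.
      At 0: \Diamond (r \land \Box q) requires r \land \Box q at some successor in {2, 4}.
        r \land \Box q holds at 2, so \Diamond (r \land \Box q) is true at 0.
Satisfying worlds: {3, 4, 5}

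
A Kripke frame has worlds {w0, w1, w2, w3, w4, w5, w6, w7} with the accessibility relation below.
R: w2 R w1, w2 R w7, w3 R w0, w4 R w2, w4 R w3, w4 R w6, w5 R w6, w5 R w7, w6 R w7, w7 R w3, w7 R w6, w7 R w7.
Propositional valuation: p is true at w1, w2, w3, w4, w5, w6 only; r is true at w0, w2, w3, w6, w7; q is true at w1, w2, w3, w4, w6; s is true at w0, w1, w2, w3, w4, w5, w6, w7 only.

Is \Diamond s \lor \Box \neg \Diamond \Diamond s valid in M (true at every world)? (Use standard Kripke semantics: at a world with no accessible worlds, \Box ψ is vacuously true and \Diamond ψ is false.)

Recall that \Box ψ holds at a world iff ψ holds at every accessible world, and \Diamond ψ holds iff ψ holds at some accessible world.
Let φ = \Diamond s \lor \Box \neg \Diamond \Diamond s. Evaluate φ at each world:
  w0 (successors ∅): φ is true.
  w1 (successors ∅): φ is true.
  w2 (successors {w1, w7}): φ is true.
  w3 (successors {w0}): φ is true.
  w4 (successors {w2, w3, w6}): φ is true.
  w5 (successors {w6, w7}): φ is true.
  w6 (successors {w7}): φ is true.
  w7 (successors {w3, w6, w7}): φ is true.
For instance, at w7:
  At w7: \Diamond s is true, \Box \neg \Diamond \Diamond s is false, so \Diamond s \lor \Box \neg \Diamond \Diamond s is true.
    At w7: \Diamond s requires s at some successor in {w3, w6, w7}.
      s holds at w3, so \Diamond s is true at w7.
    At w7: \Box \neg \Diamond \Diamond s requires \neg \Diamond \Diamond s at every successor {w3, w6, w7}.
      \neg \Diamond \Diamond s fails at w6, so \Box \neg \Diamond \Diamond s is false at w7.

Yes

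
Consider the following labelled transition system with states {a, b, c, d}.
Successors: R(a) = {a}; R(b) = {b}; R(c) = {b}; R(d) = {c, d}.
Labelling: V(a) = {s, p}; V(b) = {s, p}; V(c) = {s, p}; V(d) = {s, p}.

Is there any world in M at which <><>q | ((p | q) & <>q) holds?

Let φ = <><>q | ((p | q) & <>q). Evaluate φ at each world:
  a (successors {a}): φ is false.
  b (successors {b}): φ is false.
  c (successors {b}): φ is false.
  d (successors {c, d}): φ is false.
For instance, at c:
  At c: <><>q is false, (p | q) & <>q is false, so <><>q | ((p | q) & <>q) is false.
    At c: <><>q requires <>q at some successor in {b}.
      At b: <>q is false.
    So <><>q is false at c.
    At c: p | q is true, <>q is false, so (p | q) & <>q is false.
      At c: <>q requires q at some successor in {b}.
        At b: q is false.
      So <>q is false at c.

No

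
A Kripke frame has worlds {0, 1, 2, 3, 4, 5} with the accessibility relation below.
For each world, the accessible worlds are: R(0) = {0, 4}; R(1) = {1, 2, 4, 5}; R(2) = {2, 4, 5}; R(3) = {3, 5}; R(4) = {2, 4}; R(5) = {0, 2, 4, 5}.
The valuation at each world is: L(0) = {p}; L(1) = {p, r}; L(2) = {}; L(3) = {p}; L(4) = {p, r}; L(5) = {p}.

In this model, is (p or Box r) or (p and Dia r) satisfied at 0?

At 0: p or Box r is true, p and Dia r is true, so (p or Box r) or (p and Dia r) is true.
  At 0: p is true, Box r is false, so p or Box r is true.
    At 0: Box r requires r at every successor {0, 4}.
      r fails at 0, so Box r is false at 0.
  At 0: p is true, Dia r is true, so p and Dia r is true.
    At 0: Dia r requires r at some successor in {0, 4}.
      r holds at 4, so Dia r is true at 0.

Yes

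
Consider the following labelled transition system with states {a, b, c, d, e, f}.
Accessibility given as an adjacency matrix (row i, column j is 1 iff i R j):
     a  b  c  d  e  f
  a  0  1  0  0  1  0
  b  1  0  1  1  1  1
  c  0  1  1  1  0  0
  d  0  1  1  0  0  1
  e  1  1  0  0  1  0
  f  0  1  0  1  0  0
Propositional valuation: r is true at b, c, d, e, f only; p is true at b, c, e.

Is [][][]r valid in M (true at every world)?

Let φ = [][][]r. Evaluate φ at each world:
  a (successors {b, e}): φ is false.
  b (successors {a, c, d, e, f}): φ is false.
  c (successors {b, c, d}): φ is false.
  d (successors {b, c, f}): φ is false.
  e (successors {a, b, e}): φ is false.
  f (successors {b, d}): φ is false.
Detail at a (counterexample):
  At a: [][][]r requires [][]r at every successor {b, e}.
    [][]r fails at b, so [][][]r is false at a.
      At b: [][]r requires []r at every successor {a, c, d, e, f}.
        []r fails at e, so [][]r is false at b.

No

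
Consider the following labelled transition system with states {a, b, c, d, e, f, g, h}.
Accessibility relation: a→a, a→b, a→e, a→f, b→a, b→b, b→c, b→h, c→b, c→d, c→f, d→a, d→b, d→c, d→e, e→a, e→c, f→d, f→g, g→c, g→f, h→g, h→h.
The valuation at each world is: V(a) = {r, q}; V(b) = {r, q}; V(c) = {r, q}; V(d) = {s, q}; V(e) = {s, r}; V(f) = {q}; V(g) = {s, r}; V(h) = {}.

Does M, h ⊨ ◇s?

Yes

At h: ◇s requires s at some successor in {g, h}.
  s holds at g, so ◇s is true at h.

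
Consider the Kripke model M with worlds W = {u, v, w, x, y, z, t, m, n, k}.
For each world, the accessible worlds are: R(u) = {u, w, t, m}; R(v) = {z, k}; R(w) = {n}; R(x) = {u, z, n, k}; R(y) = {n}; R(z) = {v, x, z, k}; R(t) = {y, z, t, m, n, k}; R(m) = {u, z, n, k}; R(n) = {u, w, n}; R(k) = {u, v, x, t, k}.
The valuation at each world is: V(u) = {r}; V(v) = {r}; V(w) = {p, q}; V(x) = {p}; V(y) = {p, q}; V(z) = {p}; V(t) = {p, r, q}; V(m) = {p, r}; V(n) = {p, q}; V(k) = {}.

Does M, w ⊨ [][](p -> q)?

Recall that []ψ holds at a world iff ψ holds at every accessible world, and <>ψ holds iff ψ holds at some accessible world.
At w: [][](p -> q) requires [](p -> q) at every successor {n}.
    At n: [](p -> q) requires p -> q at every successor {u, w, n}.
      At u: p -> q is true.
      At w: p -> q is true.
      At n: p -> q is true.
    So [](p -> q) is true at n.
So [][](p -> q) is true at w.

Yes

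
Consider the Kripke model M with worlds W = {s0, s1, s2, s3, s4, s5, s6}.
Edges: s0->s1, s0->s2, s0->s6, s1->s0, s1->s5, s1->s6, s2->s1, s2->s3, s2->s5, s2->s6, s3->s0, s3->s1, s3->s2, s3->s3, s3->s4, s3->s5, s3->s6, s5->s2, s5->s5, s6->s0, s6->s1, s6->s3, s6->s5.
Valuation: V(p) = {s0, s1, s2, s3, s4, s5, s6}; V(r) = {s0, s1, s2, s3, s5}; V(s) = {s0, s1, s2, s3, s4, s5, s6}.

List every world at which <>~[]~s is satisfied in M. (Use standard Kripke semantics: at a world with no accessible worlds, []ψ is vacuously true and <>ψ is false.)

Let φ = <>~[]~s. Evaluate φ at each world:
  s0 (successors {s1, s2, s6}): φ is true.
  s1 (successors {s0, s5, s6}): φ is true.
  s2 (successors {s1, s3, s5, s6}): φ is true.
  s3 (successors {s0, s1, s2, s3, s4, s5, s6}): φ is true.
  s4 (successors ∅): φ is false.
  s5 (successors {s2, s5}): φ is true.
  s6 (successors {s0, s1, s3, s5}): φ is true.
For instance, at s3:
  At s3: <>~[]~s requires ~[]~s at some successor in {s0, s1, s2, s3, s4, s5, s6}.
    ~[]~s holds at s0, so <>~[]~s is true at s3.
      At s0: []~s is false, so ~[]~s is true.
Satisfying worlds: {s0, s1, s2, s3, s5, s6}

s0, s1, s2, s3, s5, s6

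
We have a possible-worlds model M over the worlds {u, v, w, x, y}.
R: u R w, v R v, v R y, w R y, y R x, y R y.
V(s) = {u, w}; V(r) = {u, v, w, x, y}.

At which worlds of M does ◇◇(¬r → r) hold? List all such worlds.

u, v, w, y

Recall that ◇ψ holds at a world iff ψ holds at some accessible world.
Let φ = ◇◇(¬r → r). Evaluate φ at each world:
  u (successors {w}): φ is true.
  v (successors {v, y}): φ is true.
  w (successors {y}): φ is true.
  x (successors ∅): φ is false.
  y (successors {x, y}): φ is true.
For instance, at v:
  At v: ◇◇(¬r → r) requires ◇(¬r → r) at some successor in {v, y}.
    ◇(¬r → r) holds at v, so ◇◇(¬r → r) is true at v.
      At v: ◇(¬r → r) requires ¬r → r at some successor in {v, y}.
        ¬r → r holds at v, so ◇(¬r → r) is true at v.
Satisfying worlds: {u, v, w, y}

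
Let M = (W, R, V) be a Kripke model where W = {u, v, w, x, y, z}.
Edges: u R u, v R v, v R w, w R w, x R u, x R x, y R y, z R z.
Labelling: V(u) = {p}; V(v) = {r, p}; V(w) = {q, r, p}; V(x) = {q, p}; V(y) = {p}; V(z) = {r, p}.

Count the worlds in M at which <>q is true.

Recall that <>ψ holds at a world iff ψ holds at some accessible world.
Let φ = <>q. Evaluate φ at each world:
  u (successors {u}): φ is false.
  v (successors {v, w}): φ is true.
  w (successors {w}): φ is true.
  x (successors {u, x}): φ is true.
  y (successors {y}): φ is false.
  z (successors {z}): φ is false.
For instance, at y:
  At y: <>q requires q at some successor in {y}.
    At y: q is false.
  So <>q is false at y.
Satisfying worlds: {v, w, x}

3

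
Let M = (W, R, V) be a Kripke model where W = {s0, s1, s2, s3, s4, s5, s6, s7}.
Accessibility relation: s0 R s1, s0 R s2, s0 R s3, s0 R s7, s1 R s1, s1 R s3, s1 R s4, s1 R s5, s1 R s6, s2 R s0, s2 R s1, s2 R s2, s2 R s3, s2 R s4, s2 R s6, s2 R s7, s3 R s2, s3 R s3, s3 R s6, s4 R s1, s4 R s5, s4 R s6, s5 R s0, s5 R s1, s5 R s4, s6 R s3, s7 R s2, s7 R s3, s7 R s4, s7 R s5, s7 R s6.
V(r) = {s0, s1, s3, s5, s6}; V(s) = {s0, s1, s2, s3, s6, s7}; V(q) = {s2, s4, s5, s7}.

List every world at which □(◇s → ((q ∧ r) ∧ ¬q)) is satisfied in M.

Let φ = □(◇s → ((q ∧ r) ∧ ¬q)). Evaluate φ at each world:
  s0 (successors {s1, s2, s3, s7}): φ is false.
  s1 (successors {s1, s3, s4, s5, s6}): φ is false.
  s2 (successors {s0, s1, s2, s3, s4, s6, s7}): φ is false.
  s3 (successors {s2, s3, s6}): φ is false.
  s4 (successors {s1, s5, s6}): φ is false.
  s5 (successors {s0, s1, s4}): φ is false.
  s6 (successors {s3}): φ is false.
  s7 (successors {s2, s3, s4, s5, s6}): φ is false.
For instance, at s4:
  At s4: □(◇s → ((q ∧ r) ∧ ¬q)) requires ◇s → ((q ∧ r) ∧ ¬q) at every successor {s1, s5, s6}.
    ◇s → ((q ∧ r) ∧ ¬q) fails at s1, so □(◇s → ((q ∧ r) ∧ ¬q)) is false at s4.
      At s1: ◇s is true, (q ∧ r) ∧ ¬q is false, so ◇s → ((q ∧ r) ∧ ¬q) is false.
Satisfying worlds: none.

none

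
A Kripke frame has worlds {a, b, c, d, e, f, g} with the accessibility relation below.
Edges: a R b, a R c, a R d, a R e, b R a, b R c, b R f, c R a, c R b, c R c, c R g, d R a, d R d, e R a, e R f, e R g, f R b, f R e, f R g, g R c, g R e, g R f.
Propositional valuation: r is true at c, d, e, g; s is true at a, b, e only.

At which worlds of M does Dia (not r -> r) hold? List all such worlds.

Let φ = Dia (not r -> r). Evaluate φ at each world:
  a (successors {b, c, d, e}): φ is true.
  b (successors {a, c, f}): φ is true.
  c (successors {a, b, c, g}): φ is true.
  d (successors {a, d}): φ is true.
  e (successors {a, f, g}): φ is true.
  f (successors {b, e, g}): φ is true.
  g (successors {c, e, f}): φ is true.
For instance, at d:
  At d: Dia (not r -> r) requires not r -> r at some successor in {a, d}.
    not r -> r holds at d, so Dia (not r -> r) is true at d.
Satisfying worlds: {a, b, c, d, e, f, g}

a, b, c, d, e, f, g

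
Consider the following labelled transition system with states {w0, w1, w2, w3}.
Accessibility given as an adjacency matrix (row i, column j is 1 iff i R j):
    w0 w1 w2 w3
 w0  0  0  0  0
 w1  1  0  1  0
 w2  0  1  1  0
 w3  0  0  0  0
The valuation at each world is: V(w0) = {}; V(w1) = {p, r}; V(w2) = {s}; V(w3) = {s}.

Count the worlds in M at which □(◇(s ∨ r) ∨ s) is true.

3

Let φ = □(◇(s ∨ r) ∨ s). Evaluate φ at each world:
  w0 (successors ∅): φ is true.
  w1 (successors {w0, w2}): φ is false.
  w2 (successors {w1, w2}): φ is true.
  w3 (successors ∅): φ is true.
For instance, at w1:
  At w1: □(◇(s ∨ r) ∨ s) requires ◇(s ∨ r) ∨ s at every successor {w0, w2}.
    ◇(s ∨ r) ∨ s fails at w0, so □(◇(s ∨ r) ∨ s) is false at w1.
      At w0: ◇(s ∨ r) is false, s is false, so ◇(s ∨ r) ∨ s is false.
Satisfying worlds: {w0, w2, w3}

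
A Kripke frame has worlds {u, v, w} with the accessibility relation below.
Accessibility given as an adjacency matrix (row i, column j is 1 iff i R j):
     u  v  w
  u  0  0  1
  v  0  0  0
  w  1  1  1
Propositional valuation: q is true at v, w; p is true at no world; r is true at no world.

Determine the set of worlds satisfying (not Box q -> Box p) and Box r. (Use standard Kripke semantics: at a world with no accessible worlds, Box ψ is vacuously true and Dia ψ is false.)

Let φ = (not Box q -> Box p) and Box r. Evaluate φ at each world:
  u (successors {w}): φ is false.
  v (successors ∅): φ is true.
  w (successors {u, v, w}): φ is false.
For instance, at u:
  At u: not Box q -> Box p is true, Box r is false, so (not Box q -> Box p) and Box r is false.
    At u: not Box q is false, Box p is false, so not Box q -> Box p is true.
      At u: Box q is true, so not Box q is false.
      At u: Box p requires p at every successor {w}.
        p fails at w, so Box p is false at u.
    At u: Box r requires r at every successor {w}.
      r fails at w, so Box r is false at u.
Satisfying worlds: {v}

v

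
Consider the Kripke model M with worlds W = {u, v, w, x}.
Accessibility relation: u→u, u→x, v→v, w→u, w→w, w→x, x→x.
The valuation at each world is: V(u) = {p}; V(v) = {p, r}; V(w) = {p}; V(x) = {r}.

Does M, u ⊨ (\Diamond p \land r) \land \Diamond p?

No

At u: \Diamond p \land r is false, \Diamond p is true, so (\Diamond p \land r) \land \Diamond p is false.
  At u: \Diamond p is true, r is false, so \Diamond p \land r is false.
    At u: \Diamond p requires p at some successor in {u, x}.
      p holds at u, so \Diamond p is true at u.
  At u: \Diamond p requires p at some successor in {u, x}.
    p holds at u, so \Diamond p is true at u.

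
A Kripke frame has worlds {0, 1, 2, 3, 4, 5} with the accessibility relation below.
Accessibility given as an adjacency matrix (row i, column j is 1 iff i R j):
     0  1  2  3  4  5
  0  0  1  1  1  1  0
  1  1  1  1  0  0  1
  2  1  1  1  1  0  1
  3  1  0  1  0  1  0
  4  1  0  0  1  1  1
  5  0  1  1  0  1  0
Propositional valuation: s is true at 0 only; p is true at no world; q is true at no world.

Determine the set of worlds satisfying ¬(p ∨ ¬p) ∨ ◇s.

Let φ = ¬(p ∨ ¬p) ∨ ◇s. Evaluate φ at each world:
  0 (successors {1, 2, 3, 4}): φ is false.
  1 (successors {0, 1, 2, 5}): φ is true.
  2 (successors {0, 1, 2, 3, 5}): φ is true.
  3 (successors {0, 2, 4}): φ is true.
  4 (successors {0, 3, 4, 5}): φ is true.
  5 (successors {1, 2, 4}): φ is false.
For instance, at 4:
  At 4: ¬(p ∨ ¬p) is false, ◇s is true, so ¬(p ∨ ¬p) ∨ ◇s is true.
    At 4: ◇s requires s at some successor in {0, 3, 4, 5}.
      s holds at 0, so ◇s is true at 4.
Satisfying worlds: {1, 2, 3, 4}

1, 2, 3, 4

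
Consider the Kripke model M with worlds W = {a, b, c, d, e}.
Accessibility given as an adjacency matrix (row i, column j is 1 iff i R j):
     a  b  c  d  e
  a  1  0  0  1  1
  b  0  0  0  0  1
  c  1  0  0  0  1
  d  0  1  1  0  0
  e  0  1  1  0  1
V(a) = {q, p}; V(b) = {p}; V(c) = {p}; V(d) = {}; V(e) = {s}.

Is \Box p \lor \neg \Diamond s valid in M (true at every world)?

No

Let φ = \Box p \lor \neg \Diamond s. Evaluate φ at each world:
  a (successors {a, d, e}): φ is false.
  b (successors {e}): φ is false.
  c (successors {a, e}): φ is false.
  d (successors {b, c}): φ is true.
  e (successors {b, c, e}): φ is false.
Detail at a (counterexample):
  At a: \Box p is false, \neg \Diamond s is false, so \Box p \lor \neg \Diamond s is false.
    At a: \Box p requires p at every successor {a, d, e}.
      p fails at d, so \Box p is false at a.
    At a: \Diamond s is true, so \neg \Diamond s is false.
      At a: \Diamond s requires s at some successor in {a, d, e}.
        s holds at e, so \Diamond s is true at a.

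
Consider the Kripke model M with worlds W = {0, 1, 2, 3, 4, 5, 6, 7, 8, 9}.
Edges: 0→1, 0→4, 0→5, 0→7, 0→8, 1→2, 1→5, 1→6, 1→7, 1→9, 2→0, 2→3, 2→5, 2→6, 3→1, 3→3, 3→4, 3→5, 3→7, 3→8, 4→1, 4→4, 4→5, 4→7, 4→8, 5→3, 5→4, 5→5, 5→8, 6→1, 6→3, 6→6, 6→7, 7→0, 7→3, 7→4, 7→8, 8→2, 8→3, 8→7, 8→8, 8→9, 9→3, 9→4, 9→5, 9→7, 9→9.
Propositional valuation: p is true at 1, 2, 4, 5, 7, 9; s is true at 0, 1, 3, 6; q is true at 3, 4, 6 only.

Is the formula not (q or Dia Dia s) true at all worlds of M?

Let φ = not (q or Dia Dia s). Evaluate φ at each world:
  0 (successors {1, 4, 5, 7, 8}): φ is false.
  1 (successors {2, 5, 6, 7, 9}): φ is false.
  2 (successors {0, 3, 5, 6}): φ is false.
  3 (successors {1, 3, 4, 5, 7, 8}): φ is false.
  4 (successors {1, 4, 5, 7, 8}): φ is false.
  5 (successors {3, 4, 5, 8}): φ is false.
  6 (successors {1, 3, 6, 7}): φ is false.
  7 (successors {0, 3, 4, 8}): φ is false.
  8 (successors {2, 3, 7, 8, 9}): φ is false.
  9 (successors {3, 4, 5, 7, 9}): φ is false.
Detail at 0 (counterexample):
  At 0: q or Dia Dia s is true, so not (q or Dia Dia s) is false.
    At 0: q is false, Dia Dia s is true, so q or Dia Dia s is true.
      At 0: Dia Dia s requires Dia s at some successor in {1, 4, 5, 7, 8}.
        Dia s holds at 1, so Dia Dia s is true at 0.

No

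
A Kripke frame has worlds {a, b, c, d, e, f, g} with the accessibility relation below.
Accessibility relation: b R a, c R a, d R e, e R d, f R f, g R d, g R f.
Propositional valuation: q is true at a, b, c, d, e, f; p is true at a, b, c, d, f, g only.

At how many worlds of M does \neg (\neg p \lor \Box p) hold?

1

Let φ = \neg (\neg p \lor \Box p). Evaluate φ at each world:
  a (successors ∅): φ is false.
  b (successors {a}): φ is false.
  c (successors {a}): φ is false.
  d (successors {e}): φ is true.
  e (successors {d}): φ is false.
  f (successors {f}): φ is false.
  g (successors {d, f}): φ is false.
For instance, at g:
  At g: \neg p \lor \Box p is true, so \neg (\neg p \lor \Box p) is false.
    At g: \neg p is false, \Box p is true, so \neg p \lor \Box p is true.
      At g: \Box p requires p at every successor {d, f}.
        At d: p is true.
        At f: p is true.
      So \Box p is true at g.
Satisfying worlds: {d}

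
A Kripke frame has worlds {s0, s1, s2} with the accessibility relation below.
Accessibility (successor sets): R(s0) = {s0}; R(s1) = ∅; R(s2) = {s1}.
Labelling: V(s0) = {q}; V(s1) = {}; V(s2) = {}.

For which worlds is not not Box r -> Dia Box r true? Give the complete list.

Recall that Box ψ holds at a world iff ψ holds at every accessible world, and Dia ψ holds iff ψ holds at some accessible world.
Let φ = not not Box r -> Dia Box r. Evaluate φ at each world:
  s0 (successors {s0}): φ is true.
  s1 (successors ∅): φ is false.
  s2 (successors {s1}): φ is true.
For instance, at s0:
  At s0: not not Box r is false, Dia Box r is false, so not not Box r -> Dia Box r is true.
    At s0: not Box r is true, so not not Box r is false.
      At s0: Box r is false, so not Box r is true.
    At s0: Dia Box r requires Box r at some successor in {s0}.
      At s0: Box r is false.
    So Dia Box r is false at s0.
Satisfying worlds: {s0, s2}

s0, s2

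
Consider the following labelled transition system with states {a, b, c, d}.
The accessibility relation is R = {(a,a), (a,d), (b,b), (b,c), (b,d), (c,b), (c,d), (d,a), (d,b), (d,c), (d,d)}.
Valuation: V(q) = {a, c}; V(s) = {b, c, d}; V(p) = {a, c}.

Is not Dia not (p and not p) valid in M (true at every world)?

Let φ = not Dia not (p and not p). Evaluate φ at each world:
  a (successors {a, d}): φ is false.
  b (successors {b, c, d}): φ is false.
  c (successors {b, d}): φ is false.
  d (successors {a, b, c, d}): φ is false.
Detail at a (counterexample):
  At a: Dia not (p and not p) is true, so not Dia not (p and not p) is false.
    At a: Dia not (p and not p) requires not (p and not p) at some successor in {a, d}.
      not (p and not p) holds at a, so Dia not (p and not p) is true at a.

No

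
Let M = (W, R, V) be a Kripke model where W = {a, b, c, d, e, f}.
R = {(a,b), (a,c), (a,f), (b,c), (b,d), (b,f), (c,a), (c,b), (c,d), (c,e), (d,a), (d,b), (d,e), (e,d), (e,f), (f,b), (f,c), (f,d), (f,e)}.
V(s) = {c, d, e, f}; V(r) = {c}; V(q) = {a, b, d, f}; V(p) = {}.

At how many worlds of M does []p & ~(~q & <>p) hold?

Let φ = []p & ~(~q & <>p). Evaluate φ at each world:
  a (successors {b, c, f}): φ is false.
  b (successors {c, d, f}): φ is false.
  c (successors {a, b, d, e}): φ is false.
  d (successors {a, b, e}): φ is false.
  e (successors {d, f}): φ is false.
  f (successors {b, c, d, e}): φ is false.
For instance, at b:
  At b: []p is false, ~(~q & <>p) is true, so []p & ~(~q & <>p) is false.
    At b: []p requires p at every successor {c, d, f}.
      p fails at c, so []p is false at b.
    At b: ~q & <>p is false, so ~(~q & <>p) is true.
      At b: ~q is false, <>p is false, so ~q & <>p is false.
Satisfying worlds: none.

0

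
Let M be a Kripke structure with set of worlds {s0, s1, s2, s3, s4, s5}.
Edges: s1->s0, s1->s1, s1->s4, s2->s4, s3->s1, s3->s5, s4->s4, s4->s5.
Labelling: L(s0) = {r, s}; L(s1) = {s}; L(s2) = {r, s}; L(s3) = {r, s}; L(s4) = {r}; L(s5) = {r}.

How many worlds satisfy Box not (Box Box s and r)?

Let φ = Box not (Box Box s and r). Evaluate φ at each world:
  s0 (successors ∅): φ is true.
  s1 (successors {s0, s1, s4}): φ is false.
  s2 (successors {s4}): φ is true.
  s3 (successors {s1, s5}): φ is false.
  s4 (successors {s4, s5}): φ is false.
  s5 (successors ∅): φ is true.
For instance, at s1:
  At s1: Box not (Box Box s and r) requires not (Box Box s and r) at every successor {s0, s1, s4}.
    not (Box Box s and r) fails at s0, so Box not (Box Box s and r) is false at s1.
      At s0: Box Box s and r is true, so not (Box Box s and r) is false.
Satisfying worlds: {s0, s2, s5}

3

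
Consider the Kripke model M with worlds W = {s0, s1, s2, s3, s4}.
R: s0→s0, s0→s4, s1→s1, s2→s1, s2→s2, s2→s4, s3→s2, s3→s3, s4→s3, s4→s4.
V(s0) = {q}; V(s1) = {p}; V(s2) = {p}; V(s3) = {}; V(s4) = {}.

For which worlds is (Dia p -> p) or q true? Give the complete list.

Let φ = (Dia p -> p) or q. Evaluate φ at each world:
  s0 (successors {s0, s4}): φ is true.
  s1 (successors {s1}): φ is true.
  s2 (successors {s1, s2, s4}): φ is true.
  s3 (successors {s2, s3}): φ is false.
  s4 (successors {s3, s4}): φ is true.
For instance, at s1:
  At s1: Dia p -> p is true, q is false, so (Dia p -> p) or q is true.
    At s1: Dia p is true, p is true, so Dia p -> p is true.
      At s1: Dia p requires p at some successor in {s1}.
        p holds at s1, so Dia p is true at s1.
Satisfying worlds: {s0, s1, s2, s4}

s0, s1, s2, s4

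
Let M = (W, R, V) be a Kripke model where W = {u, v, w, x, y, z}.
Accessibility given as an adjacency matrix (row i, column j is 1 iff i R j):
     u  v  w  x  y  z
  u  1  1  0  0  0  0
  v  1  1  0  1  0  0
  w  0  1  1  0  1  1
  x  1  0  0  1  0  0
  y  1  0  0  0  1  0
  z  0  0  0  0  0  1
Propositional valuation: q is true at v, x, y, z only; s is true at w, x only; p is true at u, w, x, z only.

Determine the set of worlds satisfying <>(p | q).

u, v, w, x, y, z

Let φ = <>(p | q). Evaluate φ at each world:
  u (successors {u, v}): φ is true.
  v (successors {u, v, x}): φ is true.
  w (successors {v, w, y, z}): φ is true.
  x (successors {u, x}): φ is true.
  y (successors {u, y}): φ is true.
  z (successors {z}): φ is true.
For instance, at w:
  At w: <>(p | q) requires p | q at some successor in {v, w, y, z}.
    p | q holds at v, so <>(p | q) is true at w.
Satisfying worlds: {u, v, w, x, y, z}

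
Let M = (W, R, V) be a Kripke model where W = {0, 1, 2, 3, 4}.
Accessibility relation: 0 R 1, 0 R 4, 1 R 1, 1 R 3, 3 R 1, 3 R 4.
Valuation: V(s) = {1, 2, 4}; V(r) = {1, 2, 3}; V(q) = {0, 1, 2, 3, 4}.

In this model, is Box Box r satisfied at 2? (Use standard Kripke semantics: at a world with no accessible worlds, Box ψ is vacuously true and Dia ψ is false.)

At 2: no accessible worlds, so Box Box r holds vacuously.

Yes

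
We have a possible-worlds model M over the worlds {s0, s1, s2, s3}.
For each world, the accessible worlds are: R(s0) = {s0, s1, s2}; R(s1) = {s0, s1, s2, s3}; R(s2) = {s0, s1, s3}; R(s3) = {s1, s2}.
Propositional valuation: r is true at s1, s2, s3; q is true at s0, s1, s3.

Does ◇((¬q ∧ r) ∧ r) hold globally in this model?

Let φ = ◇((¬q ∧ r) ∧ r). Evaluate φ at each world:
  s0 (successors {s0, s1, s2}): φ is true.
  s1 (successors {s0, s1, s2, s3}): φ is true.
  s2 (successors {s0, s1, s3}): φ is false.
  s3 (successors {s1, s2}): φ is true.
Detail at s2 (counterexample):
  At s2: ◇((¬q ∧ r) ∧ r) requires (¬q ∧ r) ∧ r at some successor in {s0, s1, s3}.
    At s0: (¬q ∧ r) ∧ r is false.
    At s1: (¬q ∧ r) ∧ r is false.
    At s3: (¬q ∧ r) ∧ r is false.
  So ◇((¬q ∧ r) ∧ r) is false at s2.

No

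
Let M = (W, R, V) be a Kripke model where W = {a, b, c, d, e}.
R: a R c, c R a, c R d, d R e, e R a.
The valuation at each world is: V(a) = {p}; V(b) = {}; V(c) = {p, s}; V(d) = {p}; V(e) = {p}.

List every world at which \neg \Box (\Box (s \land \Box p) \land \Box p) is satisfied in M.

a, c, d

Recall that \Box ψ holds at a world iff ψ holds at every accessible world, and \Diamond ψ holds iff ψ holds at some accessible world.
Let φ = \neg \Box (\Box (s \land \Box p) \land \Box p). Evaluate φ at each world:
  a (successors {c}): φ is true.
  b (successors ∅): φ is false.
  c (successors {a, d}): φ is true.
  d (successors {e}): φ is true.
  e (successors {a}): φ is false.
For instance, at e:
  At e: \Box (\Box (s \land \Box p) \land \Box p) is true, so \neg \Box (\Box (s \land \Box p) \land \Box p) is false.
    At e: \Box (\Box (s \land \Box p) \land \Box p) requires \Box (s \land \Box p) \land \Box p at every successor {a}.
      At a: \Box (s \land \Box p) \land \Box p is true.
    So \Box (\Box (s \land \Box p) \land \Box p) is true at e.
Satisfying worlds: {a, c, d}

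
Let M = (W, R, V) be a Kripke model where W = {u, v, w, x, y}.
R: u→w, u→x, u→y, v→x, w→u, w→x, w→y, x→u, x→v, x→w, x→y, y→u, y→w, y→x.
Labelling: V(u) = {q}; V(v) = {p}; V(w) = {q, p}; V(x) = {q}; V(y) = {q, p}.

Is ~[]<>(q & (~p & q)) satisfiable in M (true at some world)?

Let φ = ~[]<>(q & (~p & q)). Evaluate φ at each world:
  u (successors {w, x, y}): φ is false.
  v (successors {x}): φ is false.
  w (successors {u, x, y}): φ is false.
  x (successors {u, v, w, y}): φ is false.
  y (successors {u, w, x}): φ is false.
For instance, at u:
  At u: []<>(q & (~p & q)) is true, so ~[]<>(q & (~p & q)) is false.
    At u: []<>(q & (~p & q)) requires <>(q & (~p & q)) at every successor {w, x, y}.
      At w: <>(q & (~p & q)) is true.
      At x: <>(q & (~p & q)) is true.
      At y: <>(q & (~p & q)) is true.
    So []<>(q & (~p & q)) is true at u.

No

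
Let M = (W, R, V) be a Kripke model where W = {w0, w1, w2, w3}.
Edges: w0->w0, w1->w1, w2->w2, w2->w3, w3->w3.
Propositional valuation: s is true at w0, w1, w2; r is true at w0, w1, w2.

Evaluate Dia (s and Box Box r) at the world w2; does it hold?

No

At w2: Dia (s and Box Box r) requires s and Box Box r at some successor in {w2, w3}.
  At w2: s and Box Box r is false.
  At w3: s and Box Box r is false.
So Dia (s and Box Box r) is false at w2.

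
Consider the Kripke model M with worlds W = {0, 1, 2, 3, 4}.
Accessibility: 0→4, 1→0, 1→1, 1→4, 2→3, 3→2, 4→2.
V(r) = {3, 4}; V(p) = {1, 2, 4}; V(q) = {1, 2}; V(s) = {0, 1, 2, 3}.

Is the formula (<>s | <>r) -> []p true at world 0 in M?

Yes

At 0: <>s | <>r is true, []p is true, so (<>s | <>r) -> []p is true.
  At 0: <>s is false, <>r is true, so <>s | <>r is true.
    At 0: <>s requires s at some successor in {4}.
      At 4: s is false.
    So <>s is false at 0.
    At 0: <>r requires r at some successor in {4}.
      r holds at 4, so <>r is true at 0.
  At 0: []p requires p at every successor {4}.
    At 4: p is true.
  So []p is true at 0.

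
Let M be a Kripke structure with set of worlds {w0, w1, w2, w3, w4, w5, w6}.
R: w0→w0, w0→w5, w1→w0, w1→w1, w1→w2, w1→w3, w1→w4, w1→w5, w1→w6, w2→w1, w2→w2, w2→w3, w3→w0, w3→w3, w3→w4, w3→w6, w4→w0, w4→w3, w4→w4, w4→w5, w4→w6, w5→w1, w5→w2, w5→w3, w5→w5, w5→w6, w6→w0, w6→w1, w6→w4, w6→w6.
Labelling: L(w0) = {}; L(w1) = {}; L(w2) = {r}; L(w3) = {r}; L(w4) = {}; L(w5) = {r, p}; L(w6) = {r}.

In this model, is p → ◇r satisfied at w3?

Recall that ◇ψ holds at a world iff ψ holds at some accessible world.
At w3: p is false, ◇r is true, so p → ◇r is true.
  At w3: ◇r requires r at some successor in {w0, w3, w4, w6}.
    r holds at w3, so ◇r is true at w3.

Yes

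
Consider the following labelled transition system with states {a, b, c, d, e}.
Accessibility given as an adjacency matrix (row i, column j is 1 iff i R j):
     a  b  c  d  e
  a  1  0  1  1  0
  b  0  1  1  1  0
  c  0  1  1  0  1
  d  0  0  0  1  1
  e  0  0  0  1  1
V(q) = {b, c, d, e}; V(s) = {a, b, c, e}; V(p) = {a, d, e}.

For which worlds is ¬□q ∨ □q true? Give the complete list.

a, b, c, d, e

Let φ = ¬□q ∨ □q. Evaluate φ at each world:
  a (successors {a, c, d}): φ is true.
  b (successors {b, c, d}): φ is true.
  c (successors {b, c, e}): φ is true.
  d (successors {d, e}): φ is true.
  e (successors {d, e}): φ is true.
For instance, at d:
  At d: ¬□q is false, □q is true, so ¬□q ∨ □q is true.
    At d: □q is true, so ¬□q is false.
      At d: □q requires q at every successor {d, e}.
        At d: q is true.
        At e: q is true.
      So □q is true at d.
    At d: □q requires q at every successor {d, e}.
      At d: q is true.
      At e: q is true.
    So □q is true at d.
Satisfying worlds: {a, b, c, d, e}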